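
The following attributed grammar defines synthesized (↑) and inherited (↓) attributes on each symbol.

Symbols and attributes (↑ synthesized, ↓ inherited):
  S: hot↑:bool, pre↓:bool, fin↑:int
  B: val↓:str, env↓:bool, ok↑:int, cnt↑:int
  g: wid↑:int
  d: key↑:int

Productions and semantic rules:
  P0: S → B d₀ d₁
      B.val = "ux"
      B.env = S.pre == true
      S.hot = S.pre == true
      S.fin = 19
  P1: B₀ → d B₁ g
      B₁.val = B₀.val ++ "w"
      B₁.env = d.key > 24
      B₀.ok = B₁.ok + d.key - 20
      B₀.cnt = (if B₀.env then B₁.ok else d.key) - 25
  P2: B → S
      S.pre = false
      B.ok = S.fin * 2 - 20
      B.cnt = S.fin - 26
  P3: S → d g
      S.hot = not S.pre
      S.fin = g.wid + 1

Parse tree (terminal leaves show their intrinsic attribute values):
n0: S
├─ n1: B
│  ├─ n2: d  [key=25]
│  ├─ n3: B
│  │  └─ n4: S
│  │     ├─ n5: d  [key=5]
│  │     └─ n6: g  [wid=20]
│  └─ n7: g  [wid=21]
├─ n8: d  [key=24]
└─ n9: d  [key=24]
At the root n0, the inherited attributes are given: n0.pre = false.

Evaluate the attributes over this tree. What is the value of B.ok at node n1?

27

1. n0.pre = false  [given at root]
2. n1.val = "ux"  ["ux"]
3. n1.env = false  [S.pre == true]
4. n2.key = 25  [terminal]
5. n3.val = "uxw"  [B₀.val ++ "w"]
6. n3.env = true  [d.key > 24]
7. n4.pre = false  [false]
8. n5.key = 5  [terminal]
9. n6.wid = 20  [terminal]
10. n4.hot = true  [not S.pre]
11. n4.fin = 21  [g.wid + 1]
12. n3.ok = 22  [S.fin * 2 - 20]
13. n3.cnt = -5  [S.fin - 26]
14. n7.wid = 21  [terminal]
15. n1.ok = 27  [B₁.ok + d.key - 20]
16. n1.cnt = 0  [(if B₀.env then B₁.ok else d.key) - 25]
17. n8.key = 24  [terminal]
18. n9.key = 24  [terminal]
19. n0.hot = false  [S.pre == true]
20. n0.fin = 19  [19]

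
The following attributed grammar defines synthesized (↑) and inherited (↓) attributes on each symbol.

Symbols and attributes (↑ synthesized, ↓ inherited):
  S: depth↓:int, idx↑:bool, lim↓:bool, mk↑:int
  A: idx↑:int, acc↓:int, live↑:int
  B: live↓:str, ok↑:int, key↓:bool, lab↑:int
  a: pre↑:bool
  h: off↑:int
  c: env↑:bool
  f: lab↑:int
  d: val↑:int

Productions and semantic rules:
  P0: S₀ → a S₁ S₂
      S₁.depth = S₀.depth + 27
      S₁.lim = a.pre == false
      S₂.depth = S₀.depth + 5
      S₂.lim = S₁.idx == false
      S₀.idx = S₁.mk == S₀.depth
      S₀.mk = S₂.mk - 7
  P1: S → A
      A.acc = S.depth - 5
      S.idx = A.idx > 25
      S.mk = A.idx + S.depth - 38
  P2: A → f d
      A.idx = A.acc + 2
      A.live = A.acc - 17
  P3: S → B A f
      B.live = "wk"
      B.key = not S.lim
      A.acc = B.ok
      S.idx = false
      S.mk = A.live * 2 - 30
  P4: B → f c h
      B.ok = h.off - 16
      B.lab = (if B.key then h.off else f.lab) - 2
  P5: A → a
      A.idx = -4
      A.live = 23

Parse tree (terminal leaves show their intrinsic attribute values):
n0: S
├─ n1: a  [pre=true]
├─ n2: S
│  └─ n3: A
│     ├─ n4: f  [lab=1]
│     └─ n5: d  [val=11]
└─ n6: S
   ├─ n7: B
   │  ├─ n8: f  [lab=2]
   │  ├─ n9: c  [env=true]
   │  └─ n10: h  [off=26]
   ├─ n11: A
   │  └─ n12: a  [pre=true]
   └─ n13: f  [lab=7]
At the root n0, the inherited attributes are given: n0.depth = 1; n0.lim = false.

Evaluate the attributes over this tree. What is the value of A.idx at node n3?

1. n0.depth = 1  [given at root]
2. n0.lim = false  [given at root]
3. n1.pre = true  [terminal]
4. n2.depth = 28  [S₀.depth + 27]
5. n2.lim = false  [a.pre == false]
6. n3.acc = 23  [S.depth - 5]
7. n4.lab = 1  [terminal]
8. n5.val = 11  [terminal]
9. n3.idx = 25  [A.acc + 2]
10. n3.live = 6  [A.acc - 17]
11. n2.idx = false  [A.idx > 25]
12. n2.mk = 15  [A.idx + S.depth - 38]
13. n6.depth = 6  [S₀.depth + 5]
14. n6.lim = true  [S₁.idx == false]
15. n7.live = "wk"  ["wk"]
16. n7.key = false  [not S.lim]
17. n8.lab = 2  [terminal]
18. n9.env = true  [terminal]
19. n10.off = 26  [terminal]
20. n7.ok = 10  [h.off - 16]
21. n7.lab = 0  [(if B.key then h.off else f.lab) - 2]
22. n11.acc = 10  [B.ok]
23. n12.pre = true  [terminal]
24. n11.idx = -4  [-4]
25. n11.live = 23  [23]
26. n13.lab = 7  [terminal]
27. n6.idx = false  [false]
28. n6.mk = 16  [A.live * 2 - 30]
29. n0.idx = false  [S₁.mk == S₀.depth]
30. n0.mk = 9  [S₂.mk - 7]

25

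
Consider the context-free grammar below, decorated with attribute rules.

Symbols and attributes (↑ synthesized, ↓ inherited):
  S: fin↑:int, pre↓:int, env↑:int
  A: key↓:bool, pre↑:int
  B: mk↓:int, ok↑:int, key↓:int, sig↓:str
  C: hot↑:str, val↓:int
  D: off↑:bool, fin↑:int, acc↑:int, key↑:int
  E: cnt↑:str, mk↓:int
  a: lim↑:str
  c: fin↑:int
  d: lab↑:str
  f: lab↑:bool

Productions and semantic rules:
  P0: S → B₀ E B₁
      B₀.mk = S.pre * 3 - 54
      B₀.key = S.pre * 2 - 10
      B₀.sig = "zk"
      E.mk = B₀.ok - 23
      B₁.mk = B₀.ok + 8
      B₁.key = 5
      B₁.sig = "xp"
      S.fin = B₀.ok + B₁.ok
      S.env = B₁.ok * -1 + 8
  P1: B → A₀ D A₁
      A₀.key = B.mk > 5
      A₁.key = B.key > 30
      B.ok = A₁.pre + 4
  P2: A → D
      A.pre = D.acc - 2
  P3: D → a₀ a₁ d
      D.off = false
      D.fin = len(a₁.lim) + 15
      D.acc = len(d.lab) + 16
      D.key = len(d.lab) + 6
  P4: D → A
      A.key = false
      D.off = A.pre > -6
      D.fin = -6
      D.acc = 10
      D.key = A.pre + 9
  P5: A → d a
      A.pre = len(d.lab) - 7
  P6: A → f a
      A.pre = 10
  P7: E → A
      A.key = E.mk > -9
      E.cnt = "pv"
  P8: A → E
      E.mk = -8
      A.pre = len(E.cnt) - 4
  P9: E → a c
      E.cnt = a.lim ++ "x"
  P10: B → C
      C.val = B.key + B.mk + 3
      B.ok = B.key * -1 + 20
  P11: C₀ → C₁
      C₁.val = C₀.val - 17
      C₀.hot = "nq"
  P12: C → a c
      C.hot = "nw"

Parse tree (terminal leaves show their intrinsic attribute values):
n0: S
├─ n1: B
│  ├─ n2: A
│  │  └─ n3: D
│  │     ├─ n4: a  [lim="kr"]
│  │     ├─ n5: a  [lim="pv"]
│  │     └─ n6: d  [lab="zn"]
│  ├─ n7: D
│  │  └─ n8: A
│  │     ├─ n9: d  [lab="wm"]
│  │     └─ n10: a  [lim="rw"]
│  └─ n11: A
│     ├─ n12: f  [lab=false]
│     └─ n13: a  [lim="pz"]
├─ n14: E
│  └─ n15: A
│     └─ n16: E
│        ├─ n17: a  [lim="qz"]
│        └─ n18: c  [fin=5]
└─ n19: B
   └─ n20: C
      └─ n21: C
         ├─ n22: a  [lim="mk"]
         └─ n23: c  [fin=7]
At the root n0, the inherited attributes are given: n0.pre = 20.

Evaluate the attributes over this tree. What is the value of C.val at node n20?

30

1. n0.pre = 20  [given at root]
2. n1.mk = 6  [S.pre * 3 - 54]
3. n1.key = 30  [S.pre * 2 - 10]
4. n1.sig = "zk"  ["zk"]
5. n2.key = true  [B.mk > 5]
6. n4.lim = "kr"  [terminal]
7. n5.lim = "pv"  [terminal]
8. n6.lab = "zn"  [terminal]
9. n3.off = false  [false]
10. n3.fin = 17  [len(a₁.lim) + 15]
11. n3.acc = 18  [len(d.lab) + 16]
12. n3.key = 8  [len(d.lab) + 6]
13. n2.pre = 16  [D.acc - 2]
14. n8.key = false  [false]
15. n9.lab = "wm"  [terminal]
16. n10.lim = "rw"  [terminal]
17. n8.pre = -5  [len(d.lab) - 7]
18. n7.off = true  [A.pre > -6]
19. n7.fin = -6  [-6]
20. n7.acc = 10  [10]
21. n7.key = 4  [A.pre + 9]
22. n11.key = false  [B.key > 30]
23. n12.lab = false  [terminal]
24. n13.lim = "pz"  [terminal]
25. n11.pre = 10  [10]
26. n1.ok = 14  [A₁.pre + 4]
27. n14.mk = -9  [B₀.ok - 23]
28. n15.key = false  [E.mk > -9]
29. n16.mk = -8  [-8]
30. n17.lim = "qz"  [terminal]
31. n18.fin = 5  [terminal]
32. n16.cnt = "qzx"  [a.lim ++ "x"]
33. n15.pre = -1  [len(E.cnt) - 4]
34. n14.cnt = "pv"  ["pv"]
35. n19.mk = 22  [B₀.ok + 8]
36. n19.key = 5  [5]
37. n19.sig = "xp"  ["xp"]
38. n20.val = 30  [B.key + B.mk + 3]
39. n21.val = 13  [C₀.val - 17]
40. n22.lim = "mk"  [terminal]
41. n23.fin = 7  [terminal]
42. n21.hot = "nw"  ["nw"]
43. n20.hot = "nq"  ["nq"]
44. n19.ok = 15  [B.key * -1 + 20]
45. n0.fin = 29  [B₀.ok + B₁.ok]
46. n0.env = -7  [B₁.ok * -1 + 8]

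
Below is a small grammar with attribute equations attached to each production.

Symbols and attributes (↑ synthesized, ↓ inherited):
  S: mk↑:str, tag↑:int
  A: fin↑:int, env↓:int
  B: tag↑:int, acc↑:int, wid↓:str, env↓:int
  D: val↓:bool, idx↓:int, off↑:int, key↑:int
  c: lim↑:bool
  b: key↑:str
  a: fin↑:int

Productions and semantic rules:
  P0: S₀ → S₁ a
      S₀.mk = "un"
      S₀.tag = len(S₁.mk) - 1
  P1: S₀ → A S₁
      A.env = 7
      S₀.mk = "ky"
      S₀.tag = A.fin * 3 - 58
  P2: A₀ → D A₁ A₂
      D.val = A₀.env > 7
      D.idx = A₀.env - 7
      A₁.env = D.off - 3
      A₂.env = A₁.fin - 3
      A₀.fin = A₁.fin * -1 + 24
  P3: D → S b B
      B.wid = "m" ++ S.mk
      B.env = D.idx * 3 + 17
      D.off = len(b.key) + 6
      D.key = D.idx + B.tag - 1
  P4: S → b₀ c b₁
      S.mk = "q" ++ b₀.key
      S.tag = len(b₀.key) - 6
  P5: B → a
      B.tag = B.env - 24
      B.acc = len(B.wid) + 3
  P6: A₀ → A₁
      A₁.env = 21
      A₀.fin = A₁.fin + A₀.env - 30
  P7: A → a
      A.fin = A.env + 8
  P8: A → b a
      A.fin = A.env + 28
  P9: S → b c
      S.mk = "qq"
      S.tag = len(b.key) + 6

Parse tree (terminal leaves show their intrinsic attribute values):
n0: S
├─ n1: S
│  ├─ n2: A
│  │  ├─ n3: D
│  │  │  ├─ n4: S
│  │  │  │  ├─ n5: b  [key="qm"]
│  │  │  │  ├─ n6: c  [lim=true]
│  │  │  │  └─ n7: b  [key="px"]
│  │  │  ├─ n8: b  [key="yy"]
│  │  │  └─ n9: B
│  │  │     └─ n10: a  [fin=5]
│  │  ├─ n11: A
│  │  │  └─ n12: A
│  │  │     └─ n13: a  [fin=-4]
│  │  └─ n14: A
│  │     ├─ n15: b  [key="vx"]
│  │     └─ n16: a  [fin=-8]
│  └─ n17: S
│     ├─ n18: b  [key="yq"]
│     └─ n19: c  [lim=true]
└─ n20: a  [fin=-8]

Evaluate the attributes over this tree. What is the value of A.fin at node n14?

1. n2.env = 7  [7]
2. n3.val = false  [A₀.env > 7]
3. n3.idx = 0  [A₀.env - 7]
4. n5.key = "qm"  [terminal]
5. n6.lim = true  [terminal]
6. n7.key = "px"  [terminal]
7. n4.mk = "qqm"  ["q" ++ b₀.key]
8. n4.tag = -4  [len(b₀.key) - 6]
9. n8.key = "yy"  [terminal]
10. n9.wid = "mqqm"  ["m" ++ S.mk]
11. n9.env = 17  [D.idx * 3 + 17]
12. n10.fin = 5  [terminal]
13. n9.tag = -7  [B.env - 24]
14. n9.acc = 7  [len(B.wid) + 3]
15. n3.off = 8  [len(b.key) + 6]
16. n3.key = -8  [D.idx + B.tag - 1]
17. n11.env = 5  [D.off - 3]
18. n12.env = 21  [21]
19. n13.fin = -4  [terminal]
20. n12.fin = 29  [A.env + 8]
21. n11.fin = 4  [A₁.fin + A₀.env - 30]
22. n14.env = 1  [A₁.fin - 3]
23. n15.key = "vx"  [terminal]
24. n16.fin = -8  [terminal]
25. n14.fin = 29  [A.env + 28]
26. n2.fin = 20  [A₁.fin * -1 + 24]
27. n18.key = "yq"  [terminal]
28. n19.lim = true  [terminal]
29. n17.mk = "qq"  ["qq"]
30. n17.tag = 8  [len(b.key) + 6]
31. n1.mk = "ky"  ["ky"]
32. n1.tag = 2  [A.fin * 3 - 58]
33. n20.fin = -8  [terminal]
34. n0.mk = "un"  ["un"]
35. n0.tag = 1  [len(S₁.mk) - 1]

29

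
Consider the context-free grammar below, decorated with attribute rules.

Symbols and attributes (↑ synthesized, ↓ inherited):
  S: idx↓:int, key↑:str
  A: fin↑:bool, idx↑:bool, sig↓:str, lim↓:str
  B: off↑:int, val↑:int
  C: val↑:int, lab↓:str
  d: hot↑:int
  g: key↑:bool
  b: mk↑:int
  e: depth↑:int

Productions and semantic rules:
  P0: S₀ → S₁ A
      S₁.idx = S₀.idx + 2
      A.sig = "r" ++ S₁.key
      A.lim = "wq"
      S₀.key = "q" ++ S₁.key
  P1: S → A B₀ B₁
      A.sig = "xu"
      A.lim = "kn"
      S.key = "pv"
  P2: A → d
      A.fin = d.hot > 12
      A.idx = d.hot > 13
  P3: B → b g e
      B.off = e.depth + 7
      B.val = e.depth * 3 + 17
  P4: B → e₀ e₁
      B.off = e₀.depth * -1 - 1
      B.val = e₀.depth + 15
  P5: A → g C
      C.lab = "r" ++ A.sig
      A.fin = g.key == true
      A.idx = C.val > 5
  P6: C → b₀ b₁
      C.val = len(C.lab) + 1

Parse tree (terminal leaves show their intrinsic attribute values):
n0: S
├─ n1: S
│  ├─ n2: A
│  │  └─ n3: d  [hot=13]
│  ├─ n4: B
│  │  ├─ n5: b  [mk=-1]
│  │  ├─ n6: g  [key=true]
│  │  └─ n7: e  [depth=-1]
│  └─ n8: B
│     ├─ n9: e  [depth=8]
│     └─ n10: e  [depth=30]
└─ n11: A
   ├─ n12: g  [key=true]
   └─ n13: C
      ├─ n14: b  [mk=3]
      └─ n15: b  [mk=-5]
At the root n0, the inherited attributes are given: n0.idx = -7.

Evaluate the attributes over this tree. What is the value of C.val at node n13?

5

1. n0.idx = -7  [given at root]
2. n1.idx = -5  [S₀.idx + 2]
3. n2.sig = "xu"  ["xu"]
4. n2.lim = "kn"  ["kn"]
5. n3.hot = 13  [terminal]
6. n2.fin = true  [d.hot > 12]
7. n2.idx = false  [d.hot > 13]
8. n5.mk = -1  [terminal]
9. n6.key = true  [terminal]
10. n7.depth = -1  [terminal]
11. n4.off = 6  [e.depth + 7]
12. n4.val = 14  [e.depth * 3 + 17]
13. n9.depth = 8  [terminal]
14. n10.depth = 30  [terminal]
15. n8.off = -9  [e₀.depth * -1 - 1]
16. n8.val = 23  [e₀.depth + 15]
17. n1.key = "pv"  ["pv"]
18. n11.sig = "rpv"  ["r" ++ S₁.key]
19. n11.lim = "wq"  ["wq"]
20. n12.key = true  [terminal]
21. n13.lab = "rrpv"  ["r" ++ A.sig]
22. n14.mk = 3  [terminal]
23. n15.mk = -5  [terminal]
24. n13.val = 5  [len(C.lab) + 1]
25. n11.fin = true  [g.key == true]
26. n11.idx = false  [C.val > 5]
27. n0.key = "qpv"  ["q" ++ S₁.key]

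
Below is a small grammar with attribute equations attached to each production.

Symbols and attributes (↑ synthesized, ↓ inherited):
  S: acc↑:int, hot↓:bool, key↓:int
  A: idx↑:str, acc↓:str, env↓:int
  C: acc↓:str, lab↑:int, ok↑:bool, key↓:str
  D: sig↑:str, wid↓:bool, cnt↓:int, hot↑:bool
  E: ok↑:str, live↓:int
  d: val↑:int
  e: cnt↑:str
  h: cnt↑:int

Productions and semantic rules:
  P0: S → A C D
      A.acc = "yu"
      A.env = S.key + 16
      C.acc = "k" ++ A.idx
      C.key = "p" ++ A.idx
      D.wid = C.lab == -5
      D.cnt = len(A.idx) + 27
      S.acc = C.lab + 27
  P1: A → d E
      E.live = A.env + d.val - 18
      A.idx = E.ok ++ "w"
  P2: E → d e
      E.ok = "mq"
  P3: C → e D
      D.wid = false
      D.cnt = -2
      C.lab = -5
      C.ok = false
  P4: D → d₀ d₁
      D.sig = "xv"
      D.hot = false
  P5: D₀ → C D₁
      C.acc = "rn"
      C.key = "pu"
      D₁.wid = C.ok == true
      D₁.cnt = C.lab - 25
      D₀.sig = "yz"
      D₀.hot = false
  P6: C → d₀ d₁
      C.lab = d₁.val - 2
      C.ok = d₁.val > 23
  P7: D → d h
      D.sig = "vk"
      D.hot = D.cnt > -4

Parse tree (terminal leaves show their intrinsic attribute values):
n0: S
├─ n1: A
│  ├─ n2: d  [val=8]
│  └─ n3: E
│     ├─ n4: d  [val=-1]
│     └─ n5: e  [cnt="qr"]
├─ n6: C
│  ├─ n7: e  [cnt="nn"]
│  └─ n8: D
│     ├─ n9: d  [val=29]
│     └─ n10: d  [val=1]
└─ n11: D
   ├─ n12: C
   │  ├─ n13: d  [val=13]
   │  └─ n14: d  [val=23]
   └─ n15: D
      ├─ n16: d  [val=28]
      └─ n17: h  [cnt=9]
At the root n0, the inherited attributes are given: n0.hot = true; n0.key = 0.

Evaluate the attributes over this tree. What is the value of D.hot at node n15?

1. n0.hot = true  [given at root]
2. n0.key = 0  [given at root]
3. n1.acc = "yu"  ["yu"]
4. n1.env = 16  [S.key + 16]
5. n2.val = 8  [terminal]
6. n3.live = 6  [A.env + d.val - 18]
7. n4.val = -1  [terminal]
8. n5.cnt = "qr"  [terminal]
9. n3.ok = "mq"  ["mq"]
10. n1.idx = "mqw"  [E.ok ++ "w"]
11. n6.acc = "kmqw"  ["k" ++ A.idx]
12. n6.key = "pmqw"  ["p" ++ A.idx]
13. n7.cnt = "nn"  [terminal]
14. n8.wid = false  [false]
15. n8.cnt = -2  [-2]
16. n9.val = 29  [terminal]
17. n10.val = 1  [terminal]
18. n8.sig = "xv"  ["xv"]
19. n8.hot = false  [false]
20. n6.lab = -5  [-5]
21. n6.ok = false  [false]
22. n11.wid = true  [C.lab == -5]
23. n11.cnt = 30  [len(A.idx) + 27]
24. n12.acc = "rn"  ["rn"]
25. n12.key = "pu"  ["pu"]
26. n13.val = 13  [terminal]
27. n14.val = 23  [terminal]
28. n12.lab = 21  [d₁.val - 2]
29. n12.ok = false  [d₁.val > 23]
30. n15.wid = false  [C.ok == true]
31. n15.cnt = -4  [C.lab - 25]
32. n16.val = 28  [terminal]
33. n17.cnt = 9  [terminal]
34. n15.sig = "vk"  ["vk"]
35. n15.hot = false  [D.cnt > -4]
36. n11.sig = "yz"  ["yz"]
37. n11.hot = false  [false]
38. n0.acc = 22  [C.lab + 27]

false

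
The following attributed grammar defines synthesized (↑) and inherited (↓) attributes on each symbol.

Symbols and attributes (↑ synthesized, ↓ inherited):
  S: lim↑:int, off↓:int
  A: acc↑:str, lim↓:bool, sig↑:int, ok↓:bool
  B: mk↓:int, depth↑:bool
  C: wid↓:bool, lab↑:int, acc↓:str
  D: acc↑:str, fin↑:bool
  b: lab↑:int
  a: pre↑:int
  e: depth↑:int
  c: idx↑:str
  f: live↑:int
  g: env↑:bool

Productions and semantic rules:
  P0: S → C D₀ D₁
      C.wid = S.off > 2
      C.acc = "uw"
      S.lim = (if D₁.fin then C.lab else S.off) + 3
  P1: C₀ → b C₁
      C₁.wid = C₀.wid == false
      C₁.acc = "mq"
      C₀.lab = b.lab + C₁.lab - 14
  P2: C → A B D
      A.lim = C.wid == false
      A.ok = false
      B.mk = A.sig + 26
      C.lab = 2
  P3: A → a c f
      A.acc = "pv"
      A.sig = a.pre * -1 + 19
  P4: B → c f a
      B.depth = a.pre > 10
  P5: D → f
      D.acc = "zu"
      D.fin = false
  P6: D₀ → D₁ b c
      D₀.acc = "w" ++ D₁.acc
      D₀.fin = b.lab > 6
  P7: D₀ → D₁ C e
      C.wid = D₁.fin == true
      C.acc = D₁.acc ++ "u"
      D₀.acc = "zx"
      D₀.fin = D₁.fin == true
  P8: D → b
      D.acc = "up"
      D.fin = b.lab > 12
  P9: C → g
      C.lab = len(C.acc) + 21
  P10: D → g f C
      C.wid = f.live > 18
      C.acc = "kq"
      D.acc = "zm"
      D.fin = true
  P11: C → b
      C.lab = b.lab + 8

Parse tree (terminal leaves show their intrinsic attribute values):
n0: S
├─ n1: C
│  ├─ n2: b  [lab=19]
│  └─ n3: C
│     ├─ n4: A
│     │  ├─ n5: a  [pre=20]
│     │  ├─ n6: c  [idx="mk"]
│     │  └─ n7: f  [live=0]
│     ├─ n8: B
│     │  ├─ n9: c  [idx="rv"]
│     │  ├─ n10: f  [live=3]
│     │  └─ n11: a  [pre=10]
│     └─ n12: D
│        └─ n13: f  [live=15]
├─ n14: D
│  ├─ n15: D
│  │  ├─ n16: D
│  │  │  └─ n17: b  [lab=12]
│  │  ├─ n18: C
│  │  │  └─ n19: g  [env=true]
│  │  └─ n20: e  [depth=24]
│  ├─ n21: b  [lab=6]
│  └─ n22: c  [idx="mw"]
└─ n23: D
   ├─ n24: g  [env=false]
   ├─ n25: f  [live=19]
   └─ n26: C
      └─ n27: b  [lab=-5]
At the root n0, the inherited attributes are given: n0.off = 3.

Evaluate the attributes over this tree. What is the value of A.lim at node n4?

true

1. n0.off = 3  [given at root]
2. n1.wid = true  [S.off > 2]
3. n1.acc = "uw"  ["uw"]
4. n2.lab = 19  [terminal]
5. n3.wid = false  [C₀.wid == false]
6. n3.acc = "mq"  ["mq"]
7. n4.lim = true  [C.wid == false]
8. n4.ok = false  [false]
9. n5.pre = 20  [terminal]
10. n6.idx = "mk"  [terminal]
11. n7.live = 0  [terminal]
12. n4.acc = "pv"  ["pv"]
13. n4.sig = -1  [a.pre * -1 + 19]
14. n8.mk = 25  [A.sig + 26]
15. n9.idx = "rv"  [terminal]
16. n10.live = 3  [terminal]
17. n11.pre = 10  [terminal]
18. n8.depth = false  [a.pre > 10]
19. n13.live = 15  [terminal]
20. n12.acc = "zu"  ["zu"]
21. n12.fin = false  [false]
22. n3.lab = 2  [2]
23. n1.lab = 7  [b.lab + C₁.lab - 14]
24. n17.lab = 12  [terminal]
25. n16.acc = "up"  ["up"]
26. n16.fin = false  [b.lab > 12]
27. n18.wid = false  [D₁.fin == true]
28. n18.acc = "upu"  [D₁.acc ++ "u"]
29. n19.env = true  [terminal]
30. n18.lab = 24  [len(C.acc) + 21]
31. n20.depth = 24  [terminal]
32. n15.acc = "zx"  ["zx"]
33. n15.fin = false  [D₁.fin == true]
34. n21.lab = 6  [terminal]
35. n22.idx = "mw"  [terminal]
36. n14.acc = "wzx"  ["w" ++ D₁.acc]
37. n14.fin = false  [b.lab > 6]
38. n24.env = false  [terminal]
39. n25.live = 19  [terminal]
40. n26.wid = true  [f.live > 18]
41. n26.acc = "kq"  ["kq"]
42. n27.lab = -5  [terminal]
43. n26.lab = 3  [b.lab + 8]
44. n23.acc = "zm"  ["zm"]
45. n23.fin = true  [true]
46. n0.lim = 10  [(if D₁.fin then C.lab else S.off) + 3]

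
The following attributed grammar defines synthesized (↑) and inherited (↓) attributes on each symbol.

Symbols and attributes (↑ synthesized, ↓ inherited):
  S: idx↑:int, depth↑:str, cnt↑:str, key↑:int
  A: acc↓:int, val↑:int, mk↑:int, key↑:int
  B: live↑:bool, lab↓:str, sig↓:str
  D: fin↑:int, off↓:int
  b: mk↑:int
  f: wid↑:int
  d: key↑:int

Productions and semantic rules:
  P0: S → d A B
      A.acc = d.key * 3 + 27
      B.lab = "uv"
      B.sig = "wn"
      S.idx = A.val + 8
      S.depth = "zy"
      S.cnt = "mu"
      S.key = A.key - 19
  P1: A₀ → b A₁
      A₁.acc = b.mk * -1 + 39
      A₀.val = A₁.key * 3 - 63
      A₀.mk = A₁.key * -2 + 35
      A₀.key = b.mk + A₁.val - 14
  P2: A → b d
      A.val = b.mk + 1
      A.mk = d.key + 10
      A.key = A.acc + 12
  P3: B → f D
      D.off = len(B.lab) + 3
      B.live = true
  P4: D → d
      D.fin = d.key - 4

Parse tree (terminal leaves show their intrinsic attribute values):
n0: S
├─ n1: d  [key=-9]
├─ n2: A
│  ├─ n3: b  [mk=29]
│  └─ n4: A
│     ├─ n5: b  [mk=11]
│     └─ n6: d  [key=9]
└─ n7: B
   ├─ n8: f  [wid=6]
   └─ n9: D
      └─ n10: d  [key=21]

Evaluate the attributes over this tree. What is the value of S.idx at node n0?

11

1. n1.key = -9  [terminal]
2. n2.acc = 0  [d.key * 3 + 27]
3. n3.mk = 29  [terminal]
4. n4.acc = 10  [b.mk * -1 + 39]
5. n5.mk = 11  [terminal]
6. n6.key = 9  [terminal]
7. n4.val = 12  [b.mk + 1]
8. n4.mk = 19  [d.key + 10]
9. n4.key = 22  [A.acc + 12]
10. n2.val = 3  [A₁.key * 3 - 63]
11. n2.mk = -9  [A₁.key * -2 + 35]
12. n2.key = 27  [b.mk + A₁.val - 14]
13. n7.lab = "uv"  ["uv"]
14. n7.sig = "wn"  ["wn"]
15. n8.wid = 6  [terminal]
16. n9.off = 5  [len(B.lab) + 3]
17. n10.key = 21  [terminal]
18. n9.fin = 17  [d.key - 4]
19. n7.live = true  [true]
20. n0.idx = 11  [A.val + 8]
21. n0.depth = "zy"  ["zy"]
22. n0.cnt = "mu"  ["mu"]
23. n0.key = 8  [A.key - 19]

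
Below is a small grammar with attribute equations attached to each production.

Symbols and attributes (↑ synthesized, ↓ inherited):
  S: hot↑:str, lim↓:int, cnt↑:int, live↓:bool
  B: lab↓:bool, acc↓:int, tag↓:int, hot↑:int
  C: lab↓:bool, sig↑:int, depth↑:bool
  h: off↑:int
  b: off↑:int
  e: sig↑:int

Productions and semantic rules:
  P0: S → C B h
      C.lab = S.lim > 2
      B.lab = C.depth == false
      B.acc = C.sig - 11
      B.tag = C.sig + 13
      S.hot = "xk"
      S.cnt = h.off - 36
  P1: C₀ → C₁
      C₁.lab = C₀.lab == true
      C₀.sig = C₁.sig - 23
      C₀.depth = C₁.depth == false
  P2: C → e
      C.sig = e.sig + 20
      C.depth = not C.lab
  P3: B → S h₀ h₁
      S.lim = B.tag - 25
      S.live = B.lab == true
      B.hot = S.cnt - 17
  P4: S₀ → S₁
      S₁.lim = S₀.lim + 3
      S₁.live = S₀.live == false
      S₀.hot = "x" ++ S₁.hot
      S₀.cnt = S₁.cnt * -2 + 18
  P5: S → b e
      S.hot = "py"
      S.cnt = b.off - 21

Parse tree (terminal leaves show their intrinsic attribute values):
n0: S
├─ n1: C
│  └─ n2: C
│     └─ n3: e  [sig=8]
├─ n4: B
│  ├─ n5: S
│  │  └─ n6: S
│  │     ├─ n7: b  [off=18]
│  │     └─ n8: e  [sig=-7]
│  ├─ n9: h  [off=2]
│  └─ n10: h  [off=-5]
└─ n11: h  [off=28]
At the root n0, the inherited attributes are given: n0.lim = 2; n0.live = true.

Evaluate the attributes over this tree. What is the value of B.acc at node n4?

1. n0.lim = 2  [given at root]
2. n0.live = true  [given at root]
3. n1.lab = false  [S.lim > 2]
4. n2.lab = false  [C₀.lab == true]
5. n3.sig = 8  [terminal]
6. n2.sig = 28  [e.sig + 20]
7. n2.depth = true  [not C.lab]
8. n1.sig = 5  [C₁.sig - 23]
9. n1.depth = false  [C₁.depth == false]
10. n4.lab = true  [C.depth == false]
11. n4.acc = -6  [C.sig - 11]
12. n4.tag = 18  [C.sig + 13]
13. n5.lim = -7  [B.tag - 25]
14. n5.live = true  [B.lab == true]
15. n6.lim = -4  [S₀.lim + 3]
16. n6.live = false  [S₀.live == false]
17. n7.off = 18  [terminal]
18. n8.sig = -7  [terminal]
19. n6.hot = "py"  ["py"]
20. n6.cnt = -3  [b.off - 21]
21. n5.hot = "xpy"  ["x" ++ S₁.hot]
22. n5.cnt = 24  [S₁.cnt * -2 + 18]
23. n9.off = 2  [terminal]
24. n10.off = -5  [terminal]
25. n4.hot = 7  [S.cnt - 17]
26. n11.off = 28  [terminal]
27. n0.hot = "xk"  ["xk"]
28. n0.cnt = -8  [h.off - 36]

-6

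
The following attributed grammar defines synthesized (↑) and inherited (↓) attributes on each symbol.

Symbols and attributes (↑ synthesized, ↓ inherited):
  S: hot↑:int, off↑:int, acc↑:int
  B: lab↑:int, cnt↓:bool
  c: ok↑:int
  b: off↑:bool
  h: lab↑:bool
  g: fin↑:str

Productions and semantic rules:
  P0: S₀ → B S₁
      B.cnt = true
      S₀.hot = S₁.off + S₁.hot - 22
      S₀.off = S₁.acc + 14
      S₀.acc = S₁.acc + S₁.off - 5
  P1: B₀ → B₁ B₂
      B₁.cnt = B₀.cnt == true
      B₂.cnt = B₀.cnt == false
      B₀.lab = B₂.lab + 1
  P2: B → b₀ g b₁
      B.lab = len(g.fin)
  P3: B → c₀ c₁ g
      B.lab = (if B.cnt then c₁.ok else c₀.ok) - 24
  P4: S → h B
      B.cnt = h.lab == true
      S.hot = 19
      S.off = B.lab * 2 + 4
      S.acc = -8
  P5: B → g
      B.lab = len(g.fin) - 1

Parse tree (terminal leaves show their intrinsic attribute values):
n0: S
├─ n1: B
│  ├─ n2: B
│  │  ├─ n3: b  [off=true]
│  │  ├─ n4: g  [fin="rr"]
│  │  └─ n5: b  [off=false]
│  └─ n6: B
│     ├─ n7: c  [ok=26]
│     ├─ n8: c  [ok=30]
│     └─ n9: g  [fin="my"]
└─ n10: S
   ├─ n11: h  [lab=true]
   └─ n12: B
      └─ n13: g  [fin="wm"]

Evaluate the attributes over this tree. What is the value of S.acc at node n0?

1. n1.cnt = true  [true]
2. n2.cnt = true  [B₀.cnt == true]
3. n3.off = true  [terminal]
4. n4.fin = "rr"  [terminal]
5. n5.off = false  [terminal]
6. n2.lab = 2  [len(g.fin)]
7. n6.cnt = false  [B₀.cnt == false]
8. n7.ok = 26  [terminal]
9. n8.ok = 30  [terminal]
10. n9.fin = "my"  [terminal]
11. n6.lab = 2  [(if B.cnt then c₁.ok else c₀.ok) - 24]
12. n1.lab = 3  [B₂.lab + 1]
13. n11.lab = true  [terminal]
14. n12.cnt = true  [h.lab == true]
15. n13.fin = "wm"  [terminal]
16. n12.lab = 1  [len(g.fin) - 1]
17. n10.hot = 19  [19]
18. n10.off = 6  [B.lab * 2 + 4]
19. n10.acc = -8  [-8]
20. n0.hot = 3  [S₁.off + S₁.hot - 22]
21. n0.off = 6  [S₁.acc + 14]
22. n0.acc = -7  [S₁.acc + S₁.off - 5]

-7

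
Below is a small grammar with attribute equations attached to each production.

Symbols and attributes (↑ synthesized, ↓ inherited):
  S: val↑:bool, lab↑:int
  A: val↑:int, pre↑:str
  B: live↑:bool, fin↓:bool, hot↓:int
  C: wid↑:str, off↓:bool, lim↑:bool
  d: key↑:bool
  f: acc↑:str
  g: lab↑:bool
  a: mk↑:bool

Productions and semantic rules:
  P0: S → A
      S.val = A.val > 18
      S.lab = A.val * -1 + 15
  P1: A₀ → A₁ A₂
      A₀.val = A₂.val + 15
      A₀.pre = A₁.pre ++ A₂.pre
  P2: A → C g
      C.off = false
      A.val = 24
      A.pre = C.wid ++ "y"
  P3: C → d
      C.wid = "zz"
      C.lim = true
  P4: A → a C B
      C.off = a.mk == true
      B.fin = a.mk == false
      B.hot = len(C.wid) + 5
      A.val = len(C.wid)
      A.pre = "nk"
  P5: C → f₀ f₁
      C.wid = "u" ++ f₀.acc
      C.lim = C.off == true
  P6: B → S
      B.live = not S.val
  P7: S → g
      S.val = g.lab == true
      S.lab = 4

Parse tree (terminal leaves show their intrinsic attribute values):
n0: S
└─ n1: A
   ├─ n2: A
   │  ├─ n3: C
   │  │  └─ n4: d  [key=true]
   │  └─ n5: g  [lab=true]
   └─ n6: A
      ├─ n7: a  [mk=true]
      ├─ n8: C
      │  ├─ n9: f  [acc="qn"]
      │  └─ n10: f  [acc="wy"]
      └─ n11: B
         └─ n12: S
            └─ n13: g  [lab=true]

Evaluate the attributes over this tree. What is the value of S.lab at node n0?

1. n3.off = false  [false]
2. n4.key = true  [terminal]
3. n3.wid = "zz"  ["zz"]
4. n3.lim = true  [true]
5. n5.lab = true  [terminal]
6. n2.val = 24  [24]
7. n2.pre = "zzy"  [C.wid ++ "y"]
8. n7.mk = true  [terminal]
9. n8.off = true  [a.mk == true]
10. n9.acc = "qn"  [terminal]
11. n10.acc = "wy"  [terminal]
12. n8.wid = "uqn"  ["u" ++ f₀.acc]
13. n8.lim = true  [C.off == true]
14. n11.fin = false  [a.mk == false]
15. n11.hot = 8  [len(C.wid) + 5]
16. n13.lab = true  [terminal]
17. n12.val = true  [g.lab == true]
18. n12.lab = 4  [4]
19. n11.live = false  [not S.val]
20. n6.val = 3  [len(C.wid)]
21. n6.pre = "nk"  ["nk"]
22. n1.val = 18  [A₂.val + 15]
23. n1.pre = "zzynk"  [A₁.pre ++ A₂.pre]
24. n0.val = false  [A.val > 18]
25. n0.lab = -3  [A.val * -1 + 15]

-3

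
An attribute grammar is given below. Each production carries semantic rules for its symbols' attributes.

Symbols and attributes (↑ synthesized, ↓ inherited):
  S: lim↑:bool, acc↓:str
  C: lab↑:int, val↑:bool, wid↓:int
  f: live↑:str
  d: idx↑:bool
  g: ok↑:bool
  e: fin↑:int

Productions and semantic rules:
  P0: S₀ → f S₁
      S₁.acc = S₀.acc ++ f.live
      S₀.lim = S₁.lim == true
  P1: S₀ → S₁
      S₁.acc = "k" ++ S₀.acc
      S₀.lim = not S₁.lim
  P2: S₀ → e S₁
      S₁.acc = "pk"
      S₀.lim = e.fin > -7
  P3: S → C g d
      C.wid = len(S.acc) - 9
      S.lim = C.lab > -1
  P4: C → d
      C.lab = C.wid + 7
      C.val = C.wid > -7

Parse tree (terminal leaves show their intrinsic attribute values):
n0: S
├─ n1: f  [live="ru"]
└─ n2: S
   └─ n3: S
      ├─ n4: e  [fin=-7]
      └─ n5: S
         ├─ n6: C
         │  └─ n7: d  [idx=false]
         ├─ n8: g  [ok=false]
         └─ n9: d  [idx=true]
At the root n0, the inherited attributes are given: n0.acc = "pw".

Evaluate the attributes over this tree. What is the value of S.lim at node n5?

1. n0.acc = "pw"  [given at root]
2. n1.live = "ru"  [terminal]
3. n2.acc = "pwru"  [S₀.acc ++ f.live]
4. n3.acc = "kpwru"  ["k" ++ S₀.acc]
5. n4.fin = -7  [terminal]
6. n5.acc = "pk"  ["pk"]
7. n6.wid = -7  [len(S.acc) - 9]
8. n7.idx = false  [terminal]
9. n6.lab = 0  [C.wid + 7]
10. n6.val = false  [C.wid > -7]
11. n8.ok = false  [terminal]
12. n9.idx = true  [terminal]
13. n5.lim = true  [C.lab > -1]
14. n3.lim = false  [e.fin > -7]
15. n2.lim = true  [not S₁.lim]
16. n0.lim = true  [S₁.lim == true]

true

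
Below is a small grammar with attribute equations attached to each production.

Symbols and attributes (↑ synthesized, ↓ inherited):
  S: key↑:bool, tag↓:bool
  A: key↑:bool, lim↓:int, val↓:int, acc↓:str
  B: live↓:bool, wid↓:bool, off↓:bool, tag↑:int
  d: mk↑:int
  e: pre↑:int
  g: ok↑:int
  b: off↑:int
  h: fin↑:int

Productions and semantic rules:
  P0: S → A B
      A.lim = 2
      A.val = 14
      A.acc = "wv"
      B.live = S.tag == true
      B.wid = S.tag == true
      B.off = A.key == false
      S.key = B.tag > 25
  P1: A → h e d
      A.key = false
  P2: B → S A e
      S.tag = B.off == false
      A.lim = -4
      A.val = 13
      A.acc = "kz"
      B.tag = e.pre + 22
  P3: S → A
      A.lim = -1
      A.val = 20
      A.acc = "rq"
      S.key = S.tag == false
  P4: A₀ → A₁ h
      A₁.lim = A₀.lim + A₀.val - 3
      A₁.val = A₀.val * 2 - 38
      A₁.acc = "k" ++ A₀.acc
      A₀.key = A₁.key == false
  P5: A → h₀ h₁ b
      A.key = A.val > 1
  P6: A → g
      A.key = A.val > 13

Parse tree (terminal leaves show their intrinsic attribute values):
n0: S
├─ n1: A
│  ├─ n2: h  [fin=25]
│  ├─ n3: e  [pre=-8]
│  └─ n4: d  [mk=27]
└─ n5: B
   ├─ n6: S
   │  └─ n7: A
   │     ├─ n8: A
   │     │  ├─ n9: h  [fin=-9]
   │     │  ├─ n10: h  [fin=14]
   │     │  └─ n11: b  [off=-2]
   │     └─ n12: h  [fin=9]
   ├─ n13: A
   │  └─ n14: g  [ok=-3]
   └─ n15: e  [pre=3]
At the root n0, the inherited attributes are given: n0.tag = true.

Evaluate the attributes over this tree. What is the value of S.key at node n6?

1. n0.tag = true  [given at root]
2. n1.lim = 2  [2]
3. n1.val = 14  [14]
4. n1.acc = "wv"  ["wv"]
5. n2.fin = 25  [terminal]
6. n3.pre = -8  [terminal]
7. n4.mk = 27  [terminal]
8. n1.key = false  [false]
9. n5.live = true  [S.tag == true]
10. n5.wid = true  [S.tag == true]
11. n5.off = true  [A.key == false]
12. n6.tag = false  [B.off == false]
13. n7.lim = -1  [-1]
14. n7.val = 20  [20]
15. n7.acc = "rq"  ["rq"]
16. n8.lim = 16  [A₀.lim + A₀.val - 3]
17. n8.val = 2  [A₀.val * 2 - 38]
18. n8.acc = "krq"  ["k" ++ A₀.acc]
19. n9.fin = -9  [terminal]
20. n10.fin = 14  [terminal]
21. n11.off = -2  [terminal]
22. n8.key = true  [A.val > 1]
23. n12.fin = 9  [terminal]
24. n7.key = false  [A₁.key == false]
25. n6.key = true  [S.tag == false]
26. n13.lim = -4  [-4]
27. n13.val = 13  [13]
28. n13.acc = "kz"  ["kz"]
29. n14.ok = -3  [terminal]
30. n13.key = false  [A.val > 13]
31. n15.pre = 3  [terminal]
32. n5.tag = 25  [e.pre + 22]
33. n0.key = false  [B.tag > 25]

true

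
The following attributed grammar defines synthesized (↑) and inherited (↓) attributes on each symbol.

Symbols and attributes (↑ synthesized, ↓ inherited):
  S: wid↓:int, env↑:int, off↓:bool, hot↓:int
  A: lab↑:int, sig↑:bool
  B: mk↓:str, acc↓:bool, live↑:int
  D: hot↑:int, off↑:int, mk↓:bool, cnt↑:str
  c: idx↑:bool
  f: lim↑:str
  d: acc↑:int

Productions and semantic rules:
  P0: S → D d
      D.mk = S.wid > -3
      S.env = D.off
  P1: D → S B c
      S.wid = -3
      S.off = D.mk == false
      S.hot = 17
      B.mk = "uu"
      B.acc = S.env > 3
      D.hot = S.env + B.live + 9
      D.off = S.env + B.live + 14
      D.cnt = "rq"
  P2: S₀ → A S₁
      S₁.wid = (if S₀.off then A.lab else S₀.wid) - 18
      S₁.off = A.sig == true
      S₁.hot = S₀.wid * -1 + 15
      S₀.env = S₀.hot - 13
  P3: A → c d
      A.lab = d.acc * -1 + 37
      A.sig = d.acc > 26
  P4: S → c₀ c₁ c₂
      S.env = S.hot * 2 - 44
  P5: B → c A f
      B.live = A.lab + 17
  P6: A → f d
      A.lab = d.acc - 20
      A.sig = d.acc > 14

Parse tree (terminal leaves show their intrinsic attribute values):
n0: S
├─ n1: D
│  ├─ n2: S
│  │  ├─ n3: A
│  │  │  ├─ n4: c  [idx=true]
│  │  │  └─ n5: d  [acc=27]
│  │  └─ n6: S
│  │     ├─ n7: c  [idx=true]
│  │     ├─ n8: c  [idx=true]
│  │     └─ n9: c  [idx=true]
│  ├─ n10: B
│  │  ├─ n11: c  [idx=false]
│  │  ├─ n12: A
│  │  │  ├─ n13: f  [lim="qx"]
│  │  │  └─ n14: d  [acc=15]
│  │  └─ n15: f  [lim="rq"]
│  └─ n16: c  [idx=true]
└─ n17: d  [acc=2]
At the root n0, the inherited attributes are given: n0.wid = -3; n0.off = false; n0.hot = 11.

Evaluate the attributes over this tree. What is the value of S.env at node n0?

30

1. n0.wid = -3  [given at root]
2. n0.off = false  [given at root]
3. n0.hot = 11  [given at root]
4. n1.mk = false  [S.wid > -3]
5. n2.wid = -3  [-3]
6. n2.off = true  [D.mk == false]
7. n2.hot = 17  [17]
8. n4.idx = true  [terminal]
9. n5.acc = 27  [terminal]
10. n3.lab = 10  [d.acc * -1 + 37]
11. n3.sig = true  [d.acc > 26]
12. n6.wid = -8  [(if S₀.off then A.lab else S₀.wid) - 18]
13. n6.off = true  [A.sig == true]
14. n6.hot = 18  [S₀.wid * -1 + 15]
15. n7.idx = true  [terminal]
16. n8.idx = true  [terminal]
17. n9.idx = true  [terminal]
18. n6.env = -8  [S.hot * 2 - 44]
19. n2.env = 4  [S₀.hot - 13]
20. n10.mk = "uu"  ["uu"]
21. n10.acc = true  [S.env > 3]
22. n11.idx = false  [terminal]
23. n13.lim = "qx"  [terminal]
24. n14.acc = 15  [terminal]
25. n12.lab = -5  [d.acc - 20]
26. n12.sig = true  [d.acc > 14]
27. n15.lim = "rq"  [terminal]
28. n10.live = 12  [A.lab + 17]
29. n16.idx = true  [terminal]
30. n1.hot = 25  [S.env + B.live + 9]
31. n1.off = 30  [S.env + B.live + 14]
32. n1.cnt = "rq"  ["rq"]
33. n17.acc = 2  [terminal]
34. n0.env = 30  [D.off]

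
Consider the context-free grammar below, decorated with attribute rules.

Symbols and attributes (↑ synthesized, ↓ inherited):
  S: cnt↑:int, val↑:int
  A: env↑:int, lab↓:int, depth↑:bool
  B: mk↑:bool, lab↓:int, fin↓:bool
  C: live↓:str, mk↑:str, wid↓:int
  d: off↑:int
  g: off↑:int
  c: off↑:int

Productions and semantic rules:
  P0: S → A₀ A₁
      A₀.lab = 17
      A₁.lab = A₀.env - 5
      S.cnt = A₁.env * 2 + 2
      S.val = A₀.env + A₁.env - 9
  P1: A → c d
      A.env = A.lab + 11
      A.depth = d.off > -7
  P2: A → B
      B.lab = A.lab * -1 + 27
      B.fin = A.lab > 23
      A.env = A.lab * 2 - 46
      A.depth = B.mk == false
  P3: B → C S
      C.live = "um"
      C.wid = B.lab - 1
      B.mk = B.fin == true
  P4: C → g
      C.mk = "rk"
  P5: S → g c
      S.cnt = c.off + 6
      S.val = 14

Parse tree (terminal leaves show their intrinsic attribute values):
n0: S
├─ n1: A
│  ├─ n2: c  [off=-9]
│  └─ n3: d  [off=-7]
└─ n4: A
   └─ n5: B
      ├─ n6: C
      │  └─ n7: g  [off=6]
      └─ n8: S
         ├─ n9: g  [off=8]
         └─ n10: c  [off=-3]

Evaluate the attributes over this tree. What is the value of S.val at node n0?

19

1. n1.lab = 17  [17]
2. n2.off = -9  [terminal]
3. n3.off = -7  [terminal]
4. n1.env = 28  [A.lab + 11]
5. n1.depth = false  [d.off > -7]
6. n4.lab = 23  [A₀.env - 5]
7. n5.lab = 4  [A.lab * -1 + 27]
8. n5.fin = false  [A.lab > 23]
9. n6.live = "um"  ["um"]
10. n6.wid = 3  [B.lab - 1]
11. n7.off = 6  [terminal]
12. n6.mk = "rk"  ["rk"]
13. n9.off = 8  [terminal]
14. n10.off = -3  [terminal]
15. n8.cnt = 3  [c.off + 6]
16. n8.val = 14  [14]
17. n5.mk = false  [B.fin == true]
18. n4.env = 0  [A.lab * 2 - 46]
19. n4.depth = true  [B.mk == false]
20. n0.cnt = 2  [A₁.env * 2 + 2]
21. n0.val = 19  [A₀.env + A₁.env - 9]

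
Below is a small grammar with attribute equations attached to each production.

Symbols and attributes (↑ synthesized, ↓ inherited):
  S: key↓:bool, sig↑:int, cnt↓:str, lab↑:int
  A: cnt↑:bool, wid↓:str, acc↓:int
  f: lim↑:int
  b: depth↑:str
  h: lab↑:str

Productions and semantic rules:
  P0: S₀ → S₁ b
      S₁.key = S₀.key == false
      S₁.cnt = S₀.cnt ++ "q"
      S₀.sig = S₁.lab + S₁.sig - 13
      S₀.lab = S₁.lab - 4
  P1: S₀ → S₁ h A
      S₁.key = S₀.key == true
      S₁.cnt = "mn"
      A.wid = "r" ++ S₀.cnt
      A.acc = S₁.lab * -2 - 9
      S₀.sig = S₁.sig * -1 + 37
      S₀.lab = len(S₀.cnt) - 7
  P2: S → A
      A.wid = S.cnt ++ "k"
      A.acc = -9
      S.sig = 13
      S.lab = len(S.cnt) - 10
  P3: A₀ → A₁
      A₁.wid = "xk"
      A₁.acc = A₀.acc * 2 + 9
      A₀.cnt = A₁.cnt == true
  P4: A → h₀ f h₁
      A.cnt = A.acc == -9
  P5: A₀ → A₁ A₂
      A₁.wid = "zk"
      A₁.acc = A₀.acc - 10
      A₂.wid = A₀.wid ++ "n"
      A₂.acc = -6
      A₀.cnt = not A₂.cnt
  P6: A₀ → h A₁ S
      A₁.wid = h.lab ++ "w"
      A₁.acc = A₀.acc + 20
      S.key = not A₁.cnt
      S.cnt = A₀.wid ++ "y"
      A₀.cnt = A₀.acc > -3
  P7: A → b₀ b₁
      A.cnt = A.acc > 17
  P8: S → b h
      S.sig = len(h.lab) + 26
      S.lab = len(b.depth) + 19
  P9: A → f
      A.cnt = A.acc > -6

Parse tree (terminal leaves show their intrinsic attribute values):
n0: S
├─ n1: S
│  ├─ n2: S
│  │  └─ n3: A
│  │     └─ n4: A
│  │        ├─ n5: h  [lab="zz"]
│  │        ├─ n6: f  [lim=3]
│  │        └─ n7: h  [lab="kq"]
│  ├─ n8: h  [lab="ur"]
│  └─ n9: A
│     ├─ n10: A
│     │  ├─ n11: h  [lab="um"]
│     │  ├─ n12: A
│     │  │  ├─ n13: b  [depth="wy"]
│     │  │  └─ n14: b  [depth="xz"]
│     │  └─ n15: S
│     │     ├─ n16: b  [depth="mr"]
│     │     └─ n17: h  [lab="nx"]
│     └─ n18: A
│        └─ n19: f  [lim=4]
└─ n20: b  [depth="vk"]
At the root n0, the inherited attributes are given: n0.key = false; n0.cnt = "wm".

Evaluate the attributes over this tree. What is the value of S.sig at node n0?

1. n0.key = false  [given at root]
2. n0.cnt = "wm"  [given at root]
3. n1.key = true  [S₀.key == false]
4. n1.cnt = "wmq"  [S₀.cnt ++ "q"]
5. n2.key = true  [S₀.key == true]
6. n2.cnt = "mn"  ["mn"]
7. n3.wid = "mnk"  [S.cnt ++ "k"]
8. n3.acc = -9  [-9]
9. n4.wid = "xk"  ["xk"]
10. n4.acc = -9  [A₀.acc * 2 + 9]
11. n5.lab = "zz"  [terminal]
12. n6.lim = 3  [terminal]
13. n7.lab = "kq"  [terminal]
14. n4.cnt = true  [A.acc == -9]
15. n3.cnt = true  [A₁.cnt == true]
16. n2.sig = 13  [13]
17. n2.lab = -8  [len(S.cnt) - 10]
18. n8.lab = "ur"  [terminal]
19. n9.wid = "rwmq"  ["r" ++ S₀.cnt]
20. n9.acc = 7  [S₁.lab * -2 - 9]
21. n10.wid = "zk"  ["zk"]
22. n10.acc = -3  [A₀.acc - 10]
23. n11.lab = "um"  [terminal]
24. n12.wid = "umw"  [h.lab ++ "w"]
25. n12.acc = 17  [A₀.acc + 20]
26. n13.depth = "wy"  [terminal]
27. n14.depth = "xz"  [terminal]
28. n12.cnt = false  [A.acc > 17]
29. n15.key = true  [not A₁.cnt]
30. n15.cnt = "zky"  [A₀.wid ++ "y"]
31. n16.depth = "mr"  [terminal]
32. n17.lab = "nx"  [terminal]
33. n15.sig = 28  [len(h.lab) + 26]
34. n15.lab = 21  [len(b.depth) + 19]
35. n10.cnt = false  [A₀.acc > -3]
36. n18.wid = "rwmqn"  [A₀.wid ++ "n"]
37. n18.acc = -6  [-6]
38. n19.lim = 4  [terminal]
39. n18.cnt = false  [A.acc > -6]
40. n9.cnt = true  [not A₂.cnt]
41. n1.sig = 24  [S₁.sig * -1 + 37]
42. n1.lab = -4  [len(S₀.cnt) - 7]
43. n20.depth = "vk"  [terminal]
44. n0.sig = 7  [S₁.lab + S₁.sig - 13]
45. n0.lab = -8  [S₁.lab - 4]

7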